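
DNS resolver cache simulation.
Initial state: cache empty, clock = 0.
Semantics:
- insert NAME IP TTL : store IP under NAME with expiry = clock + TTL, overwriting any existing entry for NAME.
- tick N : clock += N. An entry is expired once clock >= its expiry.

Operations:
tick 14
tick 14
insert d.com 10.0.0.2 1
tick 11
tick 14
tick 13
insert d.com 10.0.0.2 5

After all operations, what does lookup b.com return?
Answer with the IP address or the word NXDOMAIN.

Answer: NXDOMAIN

Derivation:
Op 1: tick 14 -> clock=14.
Op 2: tick 14 -> clock=28.
Op 3: insert d.com -> 10.0.0.2 (expiry=28+1=29). clock=28
Op 4: tick 11 -> clock=39. purged={d.com}
Op 5: tick 14 -> clock=53.
Op 6: tick 13 -> clock=66.
Op 7: insert d.com -> 10.0.0.2 (expiry=66+5=71). clock=66
lookup b.com: not in cache (expired or never inserted)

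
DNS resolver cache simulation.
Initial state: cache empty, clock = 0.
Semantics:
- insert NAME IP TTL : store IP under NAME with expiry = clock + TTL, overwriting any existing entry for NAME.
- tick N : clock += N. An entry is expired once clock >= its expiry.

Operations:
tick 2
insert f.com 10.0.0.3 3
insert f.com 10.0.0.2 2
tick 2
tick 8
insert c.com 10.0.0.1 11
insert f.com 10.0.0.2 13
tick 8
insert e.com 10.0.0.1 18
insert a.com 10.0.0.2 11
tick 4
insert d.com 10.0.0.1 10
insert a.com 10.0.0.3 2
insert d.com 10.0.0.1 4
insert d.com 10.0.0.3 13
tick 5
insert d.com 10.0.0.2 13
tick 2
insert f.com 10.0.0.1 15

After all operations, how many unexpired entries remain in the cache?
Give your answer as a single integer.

Answer: 3

Derivation:
Op 1: tick 2 -> clock=2.
Op 2: insert f.com -> 10.0.0.3 (expiry=2+3=5). clock=2
Op 3: insert f.com -> 10.0.0.2 (expiry=2+2=4). clock=2
Op 4: tick 2 -> clock=4. purged={f.com}
Op 5: tick 8 -> clock=12.
Op 6: insert c.com -> 10.0.0.1 (expiry=12+11=23). clock=12
Op 7: insert f.com -> 10.0.0.2 (expiry=12+13=25). clock=12
Op 8: tick 8 -> clock=20.
Op 9: insert e.com -> 10.0.0.1 (expiry=20+18=38). clock=20
Op 10: insert a.com -> 10.0.0.2 (expiry=20+11=31). clock=20
Op 11: tick 4 -> clock=24. purged={c.com}
Op 12: insert d.com -> 10.0.0.1 (expiry=24+10=34). clock=24
Op 13: insert a.com -> 10.0.0.3 (expiry=24+2=26). clock=24
Op 14: insert d.com -> 10.0.0.1 (expiry=24+4=28). clock=24
Op 15: insert d.com -> 10.0.0.3 (expiry=24+13=37). clock=24
Op 16: tick 5 -> clock=29. purged={a.com,f.com}
Op 17: insert d.com -> 10.0.0.2 (expiry=29+13=42). clock=29
Op 18: tick 2 -> clock=31.
Op 19: insert f.com -> 10.0.0.1 (expiry=31+15=46). clock=31
Final cache (unexpired): {d.com,e.com,f.com} -> size=3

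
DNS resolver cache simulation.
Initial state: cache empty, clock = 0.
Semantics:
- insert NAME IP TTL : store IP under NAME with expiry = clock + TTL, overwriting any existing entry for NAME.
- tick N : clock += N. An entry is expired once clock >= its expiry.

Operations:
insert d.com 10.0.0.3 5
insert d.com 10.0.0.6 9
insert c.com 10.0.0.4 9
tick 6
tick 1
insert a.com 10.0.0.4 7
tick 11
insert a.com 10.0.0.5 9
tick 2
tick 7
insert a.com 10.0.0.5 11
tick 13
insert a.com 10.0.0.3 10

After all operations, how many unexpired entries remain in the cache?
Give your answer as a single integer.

Answer: 1

Derivation:
Op 1: insert d.com -> 10.0.0.3 (expiry=0+5=5). clock=0
Op 2: insert d.com -> 10.0.0.6 (expiry=0+9=9). clock=0
Op 3: insert c.com -> 10.0.0.4 (expiry=0+9=9). clock=0
Op 4: tick 6 -> clock=6.
Op 5: tick 1 -> clock=7.
Op 6: insert a.com -> 10.0.0.4 (expiry=7+7=14). clock=7
Op 7: tick 11 -> clock=18. purged={a.com,c.com,d.com}
Op 8: insert a.com -> 10.0.0.5 (expiry=18+9=27). clock=18
Op 9: tick 2 -> clock=20.
Op 10: tick 7 -> clock=27. purged={a.com}
Op 11: insert a.com -> 10.0.0.5 (expiry=27+11=38). clock=27
Op 12: tick 13 -> clock=40. purged={a.com}
Op 13: insert a.com -> 10.0.0.3 (expiry=40+10=50). clock=40
Final cache (unexpired): {a.com} -> size=1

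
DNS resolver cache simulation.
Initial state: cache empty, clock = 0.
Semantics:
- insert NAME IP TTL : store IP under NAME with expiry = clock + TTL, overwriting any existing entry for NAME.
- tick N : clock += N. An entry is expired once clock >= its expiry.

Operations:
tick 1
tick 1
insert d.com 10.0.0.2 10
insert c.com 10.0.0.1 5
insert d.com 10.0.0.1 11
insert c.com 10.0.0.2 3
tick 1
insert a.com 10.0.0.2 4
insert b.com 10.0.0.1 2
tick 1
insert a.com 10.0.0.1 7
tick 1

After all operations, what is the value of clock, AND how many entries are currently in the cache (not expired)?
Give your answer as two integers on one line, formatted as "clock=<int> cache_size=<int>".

Op 1: tick 1 -> clock=1.
Op 2: tick 1 -> clock=2.
Op 3: insert d.com -> 10.0.0.2 (expiry=2+10=12). clock=2
Op 4: insert c.com -> 10.0.0.1 (expiry=2+5=7). clock=2
Op 5: insert d.com -> 10.0.0.1 (expiry=2+11=13). clock=2
Op 6: insert c.com -> 10.0.0.2 (expiry=2+3=5). clock=2
Op 7: tick 1 -> clock=3.
Op 8: insert a.com -> 10.0.0.2 (expiry=3+4=7). clock=3
Op 9: insert b.com -> 10.0.0.1 (expiry=3+2=5). clock=3
Op 10: tick 1 -> clock=4.
Op 11: insert a.com -> 10.0.0.1 (expiry=4+7=11). clock=4
Op 12: tick 1 -> clock=5. purged={b.com,c.com}
Final clock = 5
Final cache (unexpired): {a.com,d.com} -> size=2

Answer: clock=5 cache_size=2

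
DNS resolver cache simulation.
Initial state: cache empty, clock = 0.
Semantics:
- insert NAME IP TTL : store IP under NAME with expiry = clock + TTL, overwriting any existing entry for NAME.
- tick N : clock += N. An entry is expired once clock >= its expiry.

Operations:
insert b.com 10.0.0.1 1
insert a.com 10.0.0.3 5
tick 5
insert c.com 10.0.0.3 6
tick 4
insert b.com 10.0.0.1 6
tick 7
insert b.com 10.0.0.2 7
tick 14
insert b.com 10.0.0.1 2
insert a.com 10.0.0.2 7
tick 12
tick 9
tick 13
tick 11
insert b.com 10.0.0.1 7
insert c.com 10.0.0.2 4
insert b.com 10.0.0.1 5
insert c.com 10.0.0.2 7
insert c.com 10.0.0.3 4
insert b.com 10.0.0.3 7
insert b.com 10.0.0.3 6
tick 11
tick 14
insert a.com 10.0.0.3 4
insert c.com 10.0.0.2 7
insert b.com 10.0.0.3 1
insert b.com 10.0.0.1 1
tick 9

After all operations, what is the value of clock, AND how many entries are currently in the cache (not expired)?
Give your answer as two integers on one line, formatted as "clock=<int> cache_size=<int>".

Op 1: insert b.com -> 10.0.0.1 (expiry=0+1=1). clock=0
Op 2: insert a.com -> 10.0.0.3 (expiry=0+5=5). clock=0
Op 3: tick 5 -> clock=5. purged={a.com,b.com}
Op 4: insert c.com -> 10.0.0.3 (expiry=5+6=11). clock=5
Op 5: tick 4 -> clock=9.
Op 6: insert b.com -> 10.0.0.1 (expiry=9+6=15). clock=9
Op 7: tick 7 -> clock=16. purged={b.com,c.com}
Op 8: insert b.com -> 10.0.0.2 (expiry=16+7=23). clock=16
Op 9: tick 14 -> clock=30. purged={b.com}
Op 10: insert b.com -> 10.0.0.1 (expiry=30+2=32). clock=30
Op 11: insert a.com -> 10.0.0.2 (expiry=30+7=37). clock=30
Op 12: tick 12 -> clock=42. purged={a.com,b.com}
Op 13: tick 9 -> clock=51.
Op 14: tick 13 -> clock=64.
Op 15: tick 11 -> clock=75.
Op 16: insert b.com -> 10.0.0.1 (expiry=75+7=82). clock=75
Op 17: insert c.com -> 10.0.0.2 (expiry=75+4=79). clock=75
Op 18: insert b.com -> 10.0.0.1 (expiry=75+5=80). clock=75
Op 19: insert c.com -> 10.0.0.2 (expiry=75+7=82). clock=75
Op 20: insert c.com -> 10.0.0.3 (expiry=75+4=79). clock=75
Op 21: insert b.com -> 10.0.0.3 (expiry=75+7=82). clock=75
Op 22: insert b.com -> 10.0.0.3 (expiry=75+6=81). clock=75
Op 23: tick 11 -> clock=86. purged={b.com,c.com}
Op 24: tick 14 -> clock=100.
Op 25: insert a.com -> 10.0.0.3 (expiry=100+4=104). clock=100
Op 26: insert c.com -> 10.0.0.2 (expiry=100+7=107). clock=100
Op 27: insert b.com -> 10.0.0.3 (expiry=100+1=101). clock=100
Op 28: insert b.com -> 10.0.0.1 (expiry=100+1=101). clock=100
Op 29: tick 9 -> clock=109. purged={a.com,b.com,c.com}
Final clock = 109
Final cache (unexpired): {} -> size=0

Answer: clock=109 cache_size=0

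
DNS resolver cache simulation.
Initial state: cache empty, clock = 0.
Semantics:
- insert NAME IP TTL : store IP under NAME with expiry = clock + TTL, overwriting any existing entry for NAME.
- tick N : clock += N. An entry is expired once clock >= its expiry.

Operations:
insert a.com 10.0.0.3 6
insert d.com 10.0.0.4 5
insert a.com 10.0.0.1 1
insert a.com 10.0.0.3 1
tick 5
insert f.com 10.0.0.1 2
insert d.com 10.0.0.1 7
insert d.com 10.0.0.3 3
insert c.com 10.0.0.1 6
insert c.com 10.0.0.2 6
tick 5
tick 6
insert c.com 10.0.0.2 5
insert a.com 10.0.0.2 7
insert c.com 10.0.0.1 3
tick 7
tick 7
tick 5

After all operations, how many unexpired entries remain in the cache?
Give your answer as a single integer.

Answer: 0

Derivation:
Op 1: insert a.com -> 10.0.0.3 (expiry=0+6=6). clock=0
Op 2: insert d.com -> 10.0.0.4 (expiry=0+5=5). clock=0
Op 3: insert a.com -> 10.0.0.1 (expiry=0+1=1). clock=0
Op 4: insert a.com -> 10.0.0.3 (expiry=0+1=1). clock=0
Op 5: tick 5 -> clock=5. purged={a.com,d.com}
Op 6: insert f.com -> 10.0.0.1 (expiry=5+2=7). clock=5
Op 7: insert d.com -> 10.0.0.1 (expiry=5+7=12). clock=5
Op 8: insert d.com -> 10.0.0.3 (expiry=5+3=8). clock=5
Op 9: insert c.com -> 10.0.0.1 (expiry=5+6=11). clock=5
Op 10: insert c.com -> 10.0.0.2 (expiry=5+6=11). clock=5
Op 11: tick 5 -> clock=10. purged={d.com,f.com}
Op 12: tick 6 -> clock=16. purged={c.com}
Op 13: insert c.com -> 10.0.0.2 (expiry=16+5=21). clock=16
Op 14: insert a.com -> 10.0.0.2 (expiry=16+7=23). clock=16
Op 15: insert c.com -> 10.0.0.1 (expiry=16+3=19). clock=16
Op 16: tick 7 -> clock=23. purged={a.com,c.com}
Op 17: tick 7 -> clock=30.
Op 18: tick 5 -> clock=35.
Final cache (unexpired): {} -> size=0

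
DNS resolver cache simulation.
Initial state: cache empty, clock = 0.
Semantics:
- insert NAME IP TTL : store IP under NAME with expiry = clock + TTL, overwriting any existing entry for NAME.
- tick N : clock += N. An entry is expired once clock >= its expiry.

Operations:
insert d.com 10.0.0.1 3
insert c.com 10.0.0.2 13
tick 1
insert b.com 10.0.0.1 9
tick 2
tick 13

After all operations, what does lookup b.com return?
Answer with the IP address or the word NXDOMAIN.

Op 1: insert d.com -> 10.0.0.1 (expiry=0+3=3). clock=0
Op 2: insert c.com -> 10.0.0.2 (expiry=0+13=13). clock=0
Op 3: tick 1 -> clock=1.
Op 4: insert b.com -> 10.0.0.1 (expiry=1+9=10). clock=1
Op 5: tick 2 -> clock=3. purged={d.com}
Op 6: tick 13 -> clock=16. purged={b.com,c.com}
lookup b.com: not in cache (expired or never inserted)

Answer: NXDOMAIN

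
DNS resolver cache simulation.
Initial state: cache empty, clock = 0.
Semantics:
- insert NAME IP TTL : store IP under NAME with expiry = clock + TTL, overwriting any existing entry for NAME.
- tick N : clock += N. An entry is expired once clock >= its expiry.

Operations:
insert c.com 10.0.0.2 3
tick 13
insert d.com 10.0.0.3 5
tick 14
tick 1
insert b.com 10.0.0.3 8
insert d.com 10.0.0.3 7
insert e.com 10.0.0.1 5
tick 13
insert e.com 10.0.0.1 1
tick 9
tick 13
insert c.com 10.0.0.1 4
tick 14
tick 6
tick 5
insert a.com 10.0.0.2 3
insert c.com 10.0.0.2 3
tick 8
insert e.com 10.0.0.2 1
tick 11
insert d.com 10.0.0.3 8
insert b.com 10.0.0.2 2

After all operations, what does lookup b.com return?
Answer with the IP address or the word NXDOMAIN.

Answer: 10.0.0.2

Derivation:
Op 1: insert c.com -> 10.0.0.2 (expiry=0+3=3). clock=0
Op 2: tick 13 -> clock=13. purged={c.com}
Op 3: insert d.com -> 10.0.0.3 (expiry=13+5=18). clock=13
Op 4: tick 14 -> clock=27. purged={d.com}
Op 5: tick 1 -> clock=28.
Op 6: insert b.com -> 10.0.0.3 (expiry=28+8=36). clock=28
Op 7: insert d.com -> 10.0.0.3 (expiry=28+7=35). clock=28
Op 8: insert e.com -> 10.0.0.1 (expiry=28+5=33). clock=28
Op 9: tick 13 -> clock=41. purged={b.com,d.com,e.com}
Op 10: insert e.com -> 10.0.0.1 (expiry=41+1=42). clock=41
Op 11: tick 9 -> clock=50. purged={e.com}
Op 12: tick 13 -> clock=63.
Op 13: insert c.com -> 10.0.0.1 (expiry=63+4=67). clock=63
Op 14: tick 14 -> clock=77. purged={c.com}
Op 15: tick 6 -> clock=83.
Op 16: tick 5 -> clock=88.
Op 17: insert a.com -> 10.0.0.2 (expiry=88+3=91). clock=88
Op 18: insert c.com -> 10.0.0.2 (expiry=88+3=91). clock=88
Op 19: tick 8 -> clock=96. purged={a.com,c.com}
Op 20: insert e.com -> 10.0.0.2 (expiry=96+1=97). clock=96
Op 21: tick 11 -> clock=107. purged={e.com}
Op 22: insert d.com -> 10.0.0.3 (expiry=107+8=115). clock=107
Op 23: insert b.com -> 10.0.0.2 (expiry=107+2=109). clock=107
lookup b.com: present, ip=10.0.0.2 expiry=109 > clock=107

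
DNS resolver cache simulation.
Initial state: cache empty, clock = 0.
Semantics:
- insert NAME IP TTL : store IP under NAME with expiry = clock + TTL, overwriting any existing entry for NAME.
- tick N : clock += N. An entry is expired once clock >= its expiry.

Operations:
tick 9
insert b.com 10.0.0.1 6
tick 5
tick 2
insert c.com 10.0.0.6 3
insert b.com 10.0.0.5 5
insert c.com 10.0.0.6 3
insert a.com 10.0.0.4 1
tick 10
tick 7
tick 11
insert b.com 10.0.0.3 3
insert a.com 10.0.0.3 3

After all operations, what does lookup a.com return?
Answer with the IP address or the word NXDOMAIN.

Op 1: tick 9 -> clock=9.
Op 2: insert b.com -> 10.0.0.1 (expiry=9+6=15). clock=9
Op 3: tick 5 -> clock=14.
Op 4: tick 2 -> clock=16. purged={b.com}
Op 5: insert c.com -> 10.0.0.6 (expiry=16+3=19). clock=16
Op 6: insert b.com -> 10.0.0.5 (expiry=16+5=21). clock=16
Op 7: insert c.com -> 10.0.0.6 (expiry=16+3=19). clock=16
Op 8: insert a.com -> 10.0.0.4 (expiry=16+1=17). clock=16
Op 9: tick 10 -> clock=26. purged={a.com,b.com,c.com}
Op 10: tick 7 -> clock=33.
Op 11: tick 11 -> clock=44.
Op 12: insert b.com -> 10.0.0.3 (expiry=44+3=47). clock=44
Op 13: insert a.com -> 10.0.0.3 (expiry=44+3=47). clock=44
lookup a.com: present, ip=10.0.0.3 expiry=47 > clock=44

Answer: 10.0.0.3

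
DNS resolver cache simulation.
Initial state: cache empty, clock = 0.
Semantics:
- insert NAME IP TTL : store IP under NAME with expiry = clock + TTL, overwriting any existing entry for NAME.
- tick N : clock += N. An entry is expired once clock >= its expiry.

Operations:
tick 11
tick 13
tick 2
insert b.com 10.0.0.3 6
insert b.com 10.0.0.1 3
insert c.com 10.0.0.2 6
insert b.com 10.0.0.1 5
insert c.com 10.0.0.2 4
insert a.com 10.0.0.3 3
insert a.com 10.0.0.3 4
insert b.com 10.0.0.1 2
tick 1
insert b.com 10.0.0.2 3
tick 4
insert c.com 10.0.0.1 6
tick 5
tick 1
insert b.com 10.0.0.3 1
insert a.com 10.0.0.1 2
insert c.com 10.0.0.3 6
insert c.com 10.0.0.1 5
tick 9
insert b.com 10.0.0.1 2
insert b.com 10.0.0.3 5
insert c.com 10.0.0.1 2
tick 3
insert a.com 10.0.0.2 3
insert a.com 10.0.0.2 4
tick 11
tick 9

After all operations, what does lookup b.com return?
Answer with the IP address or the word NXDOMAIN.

Op 1: tick 11 -> clock=11.
Op 2: tick 13 -> clock=24.
Op 3: tick 2 -> clock=26.
Op 4: insert b.com -> 10.0.0.3 (expiry=26+6=32). clock=26
Op 5: insert b.com -> 10.0.0.1 (expiry=26+3=29). clock=26
Op 6: insert c.com -> 10.0.0.2 (expiry=26+6=32). clock=26
Op 7: insert b.com -> 10.0.0.1 (expiry=26+5=31). clock=26
Op 8: insert c.com -> 10.0.0.2 (expiry=26+4=30). clock=26
Op 9: insert a.com -> 10.0.0.3 (expiry=26+3=29). clock=26
Op 10: insert a.com -> 10.0.0.3 (expiry=26+4=30). clock=26
Op 11: insert b.com -> 10.0.0.1 (expiry=26+2=28). clock=26
Op 12: tick 1 -> clock=27.
Op 13: insert b.com -> 10.0.0.2 (expiry=27+3=30). clock=27
Op 14: tick 4 -> clock=31. purged={a.com,b.com,c.com}
Op 15: insert c.com -> 10.0.0.1 (expiry=31+6=37). clock=31
Op 16: tick 5 -> clock=36.
Op 17: tick 1 -> clock=37. purged={c.com}
Op 18: insert b.com -> 10.0.0.3 (expiry=37+1=38). clock=37
Op 19: insert a.com -> 10.0.0.1 (expiry=37+2=39). clock=37
Op 20: insert c.com -> 10.0.0.3 (expiry=37+6=43). clock=37
Op 21: insert c.com -> 10.0.0.1 (expiry=37+5=42). clock=37
Op 22: tick 9 -> clock=46. purged={a.com,b.com,c.com}
Op 23: insert b.com -> 10.0.0.1 (expiry=46+2=48). clock=46
Op 24: insert b.com -> 10.0.0.3 (expiry=46+5=51). clock=46
Op 25: insert c.com -> 10.0.0.1 (expiry=46+2=48). clock=46
Op 26: tick 3 -> clock=49. purged={c.com}
Op 27: insert a.com -> 10.0.0.2 (expiry=49+3=52). clock=49
Op 28: insert a.com -> 10.0.0.2 (expiry=49+4=53). clock=49
Op 29: tick 11 -> clock=60. purged={a.com,b.com}
Op 30: tick 9 -> clock=69.
lookup b.com: not in cache (expired or never inserted)

Answer: NXDOMAIN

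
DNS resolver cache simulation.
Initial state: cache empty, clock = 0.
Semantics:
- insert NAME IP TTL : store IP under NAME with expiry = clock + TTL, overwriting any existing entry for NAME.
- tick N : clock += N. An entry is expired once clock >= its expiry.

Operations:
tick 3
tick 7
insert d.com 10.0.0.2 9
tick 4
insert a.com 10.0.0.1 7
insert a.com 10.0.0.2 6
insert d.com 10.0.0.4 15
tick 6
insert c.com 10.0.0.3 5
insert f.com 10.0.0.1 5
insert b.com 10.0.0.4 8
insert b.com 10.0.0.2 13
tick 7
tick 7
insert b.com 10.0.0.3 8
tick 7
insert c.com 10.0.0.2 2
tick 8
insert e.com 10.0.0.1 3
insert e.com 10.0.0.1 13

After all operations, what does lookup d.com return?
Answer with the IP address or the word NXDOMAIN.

Answer: NXDOMAIN

Derivation:
Op 1: tick 3 -> clock=3.
Op 2: tick 7 -> clock=10.
Op 3: insert d.com -> 10.0.0.2 (expiry=10+9=19). clock=10
Op 4: tick 4 -> clock=14.
Op 5: insert a.com -> 10.0.0.1 (expiry=14+7=21). clock=14
Op 6: insert a.com -> 10.0.0.2 (expiry=14+6=20). clock=14
Op 7: insert d.com -> 10.0.0.4 (expiry=14+15=29). clock=14
Op 8: tick 6 -> clock=20. purged={a.com}
Op 9: insert c.com -> 10.0.0.3 (expiry=20+5=25). clock=20
Op 10: insert f.com -> 10.0.0.1 (expiry=20+5=25). clock=20
Op 11: insert b.com -> 10.0.0.4 (expiry=20+8=28). clock=20
Op 12: insert b.com -> 10.0.0.2 (expiry=20+13=33). clock=20
Op 13: tick 7 -> clock=27. purged={c.com,f.com}
Op 14: tick 7 -> clock=34. purged={b.com,d.com}
Op 15: insert b.com -> 10.0.0.3 (expiry=34+8=42). clock=34
Op 16: tick 7 -> clock=41.
Op 17: insert c.com -> 10.0.0.2 (expiry=41+2=43). clock=41
Op 18: tick 8 -> clock=49. purged={b.com,c.com}
Op 19: insert e.com -> 10.0.0.1 (expiry=49+3=52). clock=49
Op 20: insert e.com -> 10.0.0.1 (expiry=49+13=62). clock=49
lookup d.com: not in cache (expired or never inserted)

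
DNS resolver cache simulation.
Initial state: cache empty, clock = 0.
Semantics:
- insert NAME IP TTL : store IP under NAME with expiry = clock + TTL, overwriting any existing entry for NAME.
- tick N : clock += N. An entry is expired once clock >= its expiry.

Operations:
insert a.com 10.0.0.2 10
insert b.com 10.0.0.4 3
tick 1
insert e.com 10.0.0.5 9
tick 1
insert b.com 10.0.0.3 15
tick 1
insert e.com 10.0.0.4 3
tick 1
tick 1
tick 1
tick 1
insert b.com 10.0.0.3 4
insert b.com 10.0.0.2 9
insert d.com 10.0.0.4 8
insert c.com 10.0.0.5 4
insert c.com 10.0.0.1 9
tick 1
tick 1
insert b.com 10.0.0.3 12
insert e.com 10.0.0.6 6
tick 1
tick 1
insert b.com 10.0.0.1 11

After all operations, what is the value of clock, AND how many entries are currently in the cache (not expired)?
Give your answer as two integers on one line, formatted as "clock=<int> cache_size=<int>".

Answer: clock=11 cache_size=4

Derivation:
Op 1: insert a.com -> 10.0.0.2 (expiry=0+10=10). clock=0
Op 2: insert b.com -> 10.0.0.4 (expiry=0+3=3). clock=0
Op 3: tick 1 -> clock=1.
Op 4: insert e.com -> 10.0.0.5 (expiry=1+9=10). clock=1
Op 5: tick 1 -> clock=2.
Op 6: insert b.com -> 10.0.0.3 (expiry=2+15=17). clock=2
Op 7: tick 1 -> clock=3.
Op 8: insert e.com -> 10.0.0.4 (expiry=3+3=6). clock=3
Op 9: tick 1 -> clock=4.
Op 10: tick 1 -> clock=5.
Op 11: tick 1 -> clock=6. purged={e.com}
Op 12: tick 1 -> clock=7.
Op 13: insert b.com -> 10.0.0.3 (expiry=7+4=11). clock=7
Op 14: insert b.com -> 10.0.0.2 (expiry=7+9=16). clock=7
Op 15: insert d.com -> 10.0.0.4 (expiry=7+8=15). clock=7
Op 16: insert c.com -> 10.0.0.5 (expiry=7+4=11). clock=7
Op 17: insert c.com -> 10.0.0.1 (expiry=7+9=16). clock=7
Op 18: tick 1 -> clock=8.
Op 19: tick 1 -> clock=9.
Op 20: insert b.com -> 10.0.0.3 (expiry=9+12=21). clock=9
Op 21: insert e.com -> 10.0.0.6 (expiry=9+6=15). clock=9
Op 22: tick 1 -> clock=10. purged={a.com}
Op 23: tick 1 -> clock=11.
Op 24: insert b.com -> 10.0.0.1 (expiry=11+11=22). clock=11
Final clock = 11
Final cache (unexpired): {b.com,c.com,d.com,e.com} -> size=4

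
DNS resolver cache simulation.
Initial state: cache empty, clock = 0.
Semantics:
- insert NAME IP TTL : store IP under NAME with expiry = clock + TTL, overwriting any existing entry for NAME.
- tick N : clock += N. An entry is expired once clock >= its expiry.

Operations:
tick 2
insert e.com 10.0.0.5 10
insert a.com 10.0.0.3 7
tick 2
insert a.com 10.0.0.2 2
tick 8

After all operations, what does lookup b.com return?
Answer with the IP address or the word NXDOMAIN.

Op 1: tick 2 -> clock=2.
Op 2: insert e.com -> 10.0.0.5 (expiry=2+10=12). clock=2
Op 3: insert a.com -> 10.0.0.3 (expiry=2+7=9). clock=2
Op 4: tick 2 -> clock=4.
Op 5: insert a.com -> 10.0.0.2 (expiry=4+2=6). clock=4
Op 6: tick 8 -> clock=12. purged={a.com,e.com}
lookup b.com: not in cache (expired or never inserted)

Answer: NXDOMAIN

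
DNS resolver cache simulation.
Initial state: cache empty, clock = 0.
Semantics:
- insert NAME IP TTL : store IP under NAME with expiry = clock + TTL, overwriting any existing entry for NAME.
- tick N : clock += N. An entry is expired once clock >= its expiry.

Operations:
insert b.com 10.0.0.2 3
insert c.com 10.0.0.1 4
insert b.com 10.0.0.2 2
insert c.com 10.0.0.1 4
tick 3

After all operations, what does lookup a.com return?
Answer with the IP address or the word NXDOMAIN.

Answer: NXDOMAIN

Derivation:
Op 1: insert b.com -> 10.0.0.2 (expiry=0+3=3). clock=0
Op 2: insert c.com -> 10.0.0.1 (expiry=0+4=4). clock=0
Op 3: insert b.com -> 10.0.0.2 (expiry=0+2=2). clock=0
Op 4: insert c.com -> 10.0.0.1 (expiry=0+4=4). clock=0
Op 5: tick 3 -> clock=3. purged={b.com}
lookup a.com: not in cache (expired or never inserted)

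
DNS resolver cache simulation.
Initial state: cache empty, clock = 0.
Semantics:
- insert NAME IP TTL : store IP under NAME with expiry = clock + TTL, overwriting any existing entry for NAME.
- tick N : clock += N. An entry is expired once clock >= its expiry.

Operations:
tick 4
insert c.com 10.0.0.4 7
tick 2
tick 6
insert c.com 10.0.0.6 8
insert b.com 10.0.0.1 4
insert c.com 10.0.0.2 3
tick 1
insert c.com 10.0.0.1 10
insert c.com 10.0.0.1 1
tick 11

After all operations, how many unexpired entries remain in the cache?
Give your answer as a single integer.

Answer: 0

Derivation:
Op 1: tick 4 -> clock=4.
Op 2: insert c.com -> 10.0.0.4 (expiry=4+7=11). clock=4
Op 3: tick 2 -> clock=6.
Op 4: tick 6 -> clock=12. purged={c.com}
Op 5: insert c.com -> 10.0.0.6 (expiry=12+8=20). clock=12
Op 6: insert b.com -> 10.0.0.1 (expiry=12+4=16). clock=12
Op 7: insert c.com -> 10.0.0.2 (expiry=12+3=15). clock=12
Op 8: tick 1 -> clock=13.
Op 9: insert c.com -> 10.0.0.1 (expiry=13+10=23). clock=13
Op 10: insert c.com -> 10.0.0.1 (expiry=13+1=14). clock=13
Op 11: tick 11 -> clock=24. purged={b.com,c.com}
Final cache (unexpired): {} -> size=0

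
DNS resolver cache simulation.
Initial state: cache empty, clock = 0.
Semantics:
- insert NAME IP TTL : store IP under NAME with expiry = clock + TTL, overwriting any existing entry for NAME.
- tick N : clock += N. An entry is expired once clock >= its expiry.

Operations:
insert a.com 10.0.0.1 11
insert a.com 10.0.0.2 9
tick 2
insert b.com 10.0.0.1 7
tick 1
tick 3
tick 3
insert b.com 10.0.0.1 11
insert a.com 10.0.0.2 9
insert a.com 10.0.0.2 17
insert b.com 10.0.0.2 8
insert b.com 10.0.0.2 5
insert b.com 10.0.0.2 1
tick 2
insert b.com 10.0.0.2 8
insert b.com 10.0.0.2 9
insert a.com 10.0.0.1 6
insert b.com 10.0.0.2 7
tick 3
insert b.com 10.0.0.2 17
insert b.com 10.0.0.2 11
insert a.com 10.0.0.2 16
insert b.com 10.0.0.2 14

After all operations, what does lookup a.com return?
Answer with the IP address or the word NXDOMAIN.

Answer: 10.0.0.2

Derivation:
Op 1: insert a.com -> 10.0.0.1 (expiry=0+11=11). clock=0
Op 2: insert a.com -> 10.0.0.2 (expiry=0+9=9). clock=0
Op 3: tick 2 -> clock=2.
Op 4: insert b.com -> 10.0.0.1 (expiry=2+7=9). clock=2
Op 5: tick 1 -> clock=3.
Op 6: tick 3 -> clock=6.
Op 7: tick 3 -> clock=9. purged={a.com,b.com}
Op 8: insert b.com -> 10.0.0.1 (expiry=9+11=20). clock=9
Op 9: insert a.com -> 10.0.0.2 (expiry=9+9=18). clock=9
Op 10: insert a.com -> 10.0.0.2 (expiry=9+17=26). clock=9
Op 11: insert b.com -> 10.0.0.2 (expiry=9+8=17). clock=9
Op 12: insert b.com -> 10.0.0.2 (expiry=9+5=14). clock=9
Op 13: insert b.com -> 10.0.0.2 (expiry=9+1=10). clock=9
Op 14: tick 2 -> clock=11. purged={b.com}
Op 15: insert b.com -> 10.0.0.2 (expiry=11+8=19). clock=11
Op 16: insert b.com -> 10.0.0.2 (expiry=11+9=20). clock=11
Op 17: insert a.com -> 10.0.0.1 (expiry=11+6=17). clock=11
Op 18: insert b.com -> 10.0.0.2 (expiry=11+7=18). clock=11
Op 19: tick 3 -> clock=14.
Op 20: insert b.com -> 10.0.0.2 (expiry=14+17=31). clock=14
Op 21: insert b.com -> 10.0.0.2 (expiry=14+11=25). clock=14
Op 22: insert a.com -> 10.0.0.2 (expiry=14+16=30). clock=14
Op 23: insert b.com -> 10.0.0.2 (expiry=14+14=28). clock=14
lookup a.com: present, ip=10.0.0.2 expiry=30 > clock=14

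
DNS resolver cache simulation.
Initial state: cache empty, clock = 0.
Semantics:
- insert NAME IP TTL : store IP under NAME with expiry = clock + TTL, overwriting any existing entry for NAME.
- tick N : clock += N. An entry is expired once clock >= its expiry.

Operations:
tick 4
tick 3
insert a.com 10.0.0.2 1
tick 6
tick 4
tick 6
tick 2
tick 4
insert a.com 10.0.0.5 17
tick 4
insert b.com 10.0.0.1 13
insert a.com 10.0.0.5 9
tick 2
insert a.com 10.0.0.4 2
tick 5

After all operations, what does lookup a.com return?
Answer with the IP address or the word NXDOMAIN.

Op 1: tick 4 -> clock=4.
Op 2: tick 3 -> clock=7.
Op 3: insert a.com -> 10.0.0.2 (expiry=7+1=8). clock=7
Op 4: tick 6 -> clock=13. purged={a.com}
Op 5: tick 4 -> clock=17.
Op 6: tick 6 -> clock=23.
Op 7: tick 2 -> clock=25.
Op 8: tick 4 -> clock=29.
Op 9: insert a.com -> 10.0.0.5 (expiry=29+17=46). clock=29
Op 10: tick 4 -> clock=33.
Op 11: insert b.com -> 10.0.0.1 (expiry=33+13=46). clock=33
Op 12: insert a.com -> 10.0.0.5 (expiry=33+9=42). clock=33
Op 13: tick 2 -> clock=35.
Op 14: insert a.com -> 10.0.0.4 (expiry=35+2=37). clock=35
Op 15: tick 5 -> clock=40. purged={a.com}
lookup a.com: not in cache (expired or never inserted)

Answer: NXDOMAIN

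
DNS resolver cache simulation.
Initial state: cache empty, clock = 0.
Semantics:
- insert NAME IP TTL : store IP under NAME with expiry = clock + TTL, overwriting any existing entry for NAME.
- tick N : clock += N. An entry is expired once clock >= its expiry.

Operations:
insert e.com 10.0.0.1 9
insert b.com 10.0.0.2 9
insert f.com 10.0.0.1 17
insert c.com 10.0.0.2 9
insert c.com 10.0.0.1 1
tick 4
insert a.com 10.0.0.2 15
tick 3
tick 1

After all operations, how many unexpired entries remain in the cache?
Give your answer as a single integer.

Answer: 4

Derivation:
Op 1: insert e.com -> 10.0.0.1 (expiry=0+9=9). clock=0
Op 2: insert b.com -> 10.0.0.2 (expiry=0+9=9). clock=0
Op 3: insert f.com -> 10.0.0.1 (expiry=0+17=17). clock=0
Op 4: insert c.com -> 10.0.0.2 (expiry=0+9=9). clock=0
Op 5: insert c.com -> 10.0.0.1 (expiry=0+1=1). clock=0
Op 6: tick 4 -> clock=4. purged={c.com}
Op 7: insert a.com -> 10.0.0.2 (expiry=4+15=19). clock=4
Op 8: tick 3 -> clock=7.
Op 9: tick 1 -> clock=8.
Final cache (unexpired): {a.com,b.com,e.com,f.com} -> size=4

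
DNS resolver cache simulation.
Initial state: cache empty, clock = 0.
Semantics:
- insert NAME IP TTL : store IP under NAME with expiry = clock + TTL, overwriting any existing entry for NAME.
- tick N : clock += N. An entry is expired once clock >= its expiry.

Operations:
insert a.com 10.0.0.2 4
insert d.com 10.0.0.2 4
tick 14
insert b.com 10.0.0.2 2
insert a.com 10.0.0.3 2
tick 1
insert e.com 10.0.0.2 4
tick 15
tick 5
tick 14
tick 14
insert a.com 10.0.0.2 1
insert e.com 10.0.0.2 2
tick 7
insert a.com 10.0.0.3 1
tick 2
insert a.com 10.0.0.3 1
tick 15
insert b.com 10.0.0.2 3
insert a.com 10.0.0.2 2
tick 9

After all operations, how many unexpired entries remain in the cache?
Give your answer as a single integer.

Answer: 0

Derivation:
Op 1: insert a.com -> 10.0.0.2 (expiry=0+4=4). clock=0
Op 2: insert d.com -> 10.0.0.2 (expiry=0+4=4). clock=0
Op 3: tick 14 -> clock=14. purged={a.com,d.com}
Op 4: insert b.com -> 10.0.0.2 (expiry=14+2=16). clock=14
Op 5: insert a.com -> 10.0.0.3 (expiry=14+2=16). clock=14
Op 6: tick 1 -> clock=15.
Op 7: insert e.com -> 10.0.0.2 (expiry=15+4=19). clock=15
Op 8: tick 15 -> clock=30. purged={a.com,b.com,e.com}
Op 9: tick 5 -> clock=35.
Op 10: tick 14 -> clock=49.
Op 11: tick 14 -> clock=63.
Op 12: insert a.com -> 10.0.0.2 (expiry=63+1=64). clock=63
Op 13: insert e.com -> 10.0.0.2 (expiry=63+2=65). clock=63
Op 14: tick 7 -> clock=70. purged={a.com,e.com}
Op 15: insert a.com -> 10.0.0.3 (expiry=70+1=71). clock=70
Op 16: tick 2 -> clock=72. purged={a.com}
Op 17: insert a.com -> 10.0.0.3 (expiry=72+1=73). clock=72
Op 18: tick 15 -> clock=87. purged={a.com}
Op 19: insert b.com -> 10.0.0.2 (expiry=87+3=90). clock=87
Op 20: insert a.com -> 10.0.0.2 (expiry=87+2=89). clock=87
Op 21: tick 9 -> clock=96. purged={a.com,b.com}
Final cache (unexpired): {} -> size=0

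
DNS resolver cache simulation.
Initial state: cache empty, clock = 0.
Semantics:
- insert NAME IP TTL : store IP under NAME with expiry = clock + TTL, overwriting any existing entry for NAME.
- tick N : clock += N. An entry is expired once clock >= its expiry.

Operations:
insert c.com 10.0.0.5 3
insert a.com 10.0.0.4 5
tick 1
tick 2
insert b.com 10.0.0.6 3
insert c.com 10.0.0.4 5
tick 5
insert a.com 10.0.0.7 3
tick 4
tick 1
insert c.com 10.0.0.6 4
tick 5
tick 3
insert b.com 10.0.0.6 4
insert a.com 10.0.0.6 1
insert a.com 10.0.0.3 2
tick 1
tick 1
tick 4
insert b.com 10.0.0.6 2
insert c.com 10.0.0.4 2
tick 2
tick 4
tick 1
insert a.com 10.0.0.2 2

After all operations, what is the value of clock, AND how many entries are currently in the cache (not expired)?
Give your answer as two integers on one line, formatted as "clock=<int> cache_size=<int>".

Answer: clock=34 cache_size=1

Derivation:
Op 1: insert c.com -> 10.0.0.5 (expiry=0+3=3). clock=0
Op 2: insert a.com -> 10.0.0.4 (expiry=0+5=5). clock=0
Op 3: tick 1 -> clock=1.
Op 4: tick 2 -> clock=3. purged={c.com}
Op 5: insert b.com -> 10.0.0.6 (expiry=3+3=6). clock=3
Op 6: insert c.com -> 10.0.0.4 (expiry=3+5=8). clock=3
Op 7: tick 5 -> clock=8. purged={a.com,b.com,c.com}
Op 8: insert a.com -> 10.0.0.7 (expiry=8+3=11). clock=8
Op 9: tick 4 -> clock=12. purged={a.com}
Op 10: tick 1 -> clock=13.
Op 11: insert c.com -> 10.0.0.6 (expiry=13+4=17). clock=13
Op 12: tick 5 -> clock=18. purged={c.com}
Op 13: tick 3 -> clock=21.
Op 14: insert b.com -> 10.0.0.6 (expiry=21+4=25). clock=21
Op 15: insert a.com -> 10.0.0.6 (expiry=21+1=22). clock=21
Op 16: insert a.com -> 10.0.0.3 (expiry=21+2=23). clock=21
Op 17: tick 1 -> clock=22.
Op 18: tick 1 -> clock=23. purged={a.com}
Op 19: tick 4 -> clock=27. purged={b.com}
Op 20: insert b.com -> 10.0.0.6 (expiry=27+2=29). clock=27
Op 21: insert c.com -> 10.0.0.4 (expiry=27+2=29). clock=27
Op 22: tick 2 -> clock=29. purged={b.com,c.com}
Op 23: tick 4 -> clock=33.
Op 24: tick 1 -> clock=34.
Op 25: insert a.com -> 10.0.0.2 (expiry=34+2=36). clock=34
Final clock = 34
Final cache (unexpired): {a.com} -> size=1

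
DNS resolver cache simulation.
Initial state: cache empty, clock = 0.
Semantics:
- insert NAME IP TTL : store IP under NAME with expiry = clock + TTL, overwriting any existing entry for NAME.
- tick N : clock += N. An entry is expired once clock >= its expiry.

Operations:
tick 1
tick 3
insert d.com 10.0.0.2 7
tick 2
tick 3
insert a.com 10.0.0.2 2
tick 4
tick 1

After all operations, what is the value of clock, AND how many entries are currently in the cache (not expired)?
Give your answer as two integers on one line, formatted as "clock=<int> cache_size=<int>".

Op 1: tick 1 -> clock=1.
Op 2: tick 3 -> clock=4.
Op 3: insert d.com -> 10.0.0.2 (expiry=4+7=11). clock=4
Op 4: tick 2 -> clock=6.
Op 5: tick 3 -> clock=9.
Op 6: insert a.com -> 10.0.0.2 (expiry=9+2=11). clock=9
Op 7: tick 4 -> clock=13. purged={a.com,d.com}
Op 8: tick 1 -> clock=14.
Final clock = 14
Final cache (unexpired): {} -> size=0

Answer: clock=14 cache_size=0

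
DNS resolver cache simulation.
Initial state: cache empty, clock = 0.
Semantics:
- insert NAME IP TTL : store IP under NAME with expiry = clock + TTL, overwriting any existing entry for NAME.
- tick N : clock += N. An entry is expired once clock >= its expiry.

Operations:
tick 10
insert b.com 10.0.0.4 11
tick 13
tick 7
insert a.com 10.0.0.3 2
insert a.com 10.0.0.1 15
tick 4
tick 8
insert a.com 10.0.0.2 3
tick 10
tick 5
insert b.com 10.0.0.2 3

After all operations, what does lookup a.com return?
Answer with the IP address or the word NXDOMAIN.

Op 1: tick 10 -> clock=10.
Op 2: insert b.com -> 10.0.0.4 (expiry=10+11=21). clock=10
Op 3: tick 13 -> clock=23. purged={b.com}
Op 4: tick 7 -> clock=30.
Op 5: insert a.com -> 10.0.0.3 (expiry=30+2=32). clock=30
Op 6: insert a.com -> 10.0.0.1 (expiry=30+15=45). clock=30
Op 7: tick 4 -> clock=34.
Op 8: tick 8 -> clock=42.
Op 9: insert a.com -> 10.0.0.2 (expiry=42+3=45). clock=42
Op 10: tick 10 -> clock=52. purged={a.com}
Op 11: tick 5 -> clock=57.
Op 12: insert b.com -> 10.0.0.2 (expiry=57+3=60). clock=57
lookup a.com: not in cache (expired or never inserted)

Answer: NXDOMAIN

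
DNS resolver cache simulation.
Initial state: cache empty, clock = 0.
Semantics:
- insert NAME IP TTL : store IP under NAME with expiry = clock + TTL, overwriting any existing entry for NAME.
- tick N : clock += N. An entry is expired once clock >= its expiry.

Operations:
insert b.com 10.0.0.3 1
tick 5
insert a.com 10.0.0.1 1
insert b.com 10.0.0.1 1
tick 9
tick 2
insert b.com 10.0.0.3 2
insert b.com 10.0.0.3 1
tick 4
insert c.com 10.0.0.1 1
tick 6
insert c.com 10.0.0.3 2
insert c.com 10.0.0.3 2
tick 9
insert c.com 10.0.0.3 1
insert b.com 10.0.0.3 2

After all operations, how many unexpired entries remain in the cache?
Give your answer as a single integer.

Op 1: insert b.com -> 10.0.0.3 (expiry=0+1=1). clock=0
Op 2: tick 5 -> clock=5. purged={b.com}
Op 3: insert a.com -> 10.0.0.1 (expiry=5+1=6). clock=5
Op 4: insert b.com -> 10.0.0.1 (expiry=5+1=6). clock=5
Op 5: tick 9 -> clock=14. purged={a.com,b.com}
Op 6: tick 2 -> clock=16.
Op 7: insert b.com -> 10.0.0.3 (expiry=16+2=18). clock=16
Op 8: insert b.com -> 10.0.0.3 (expiry=16+1=17). clock=16
Op 9: tick 4 -> clock=20. purged={b.com}
Op 10: insert c.com -> 10.0.0.1 (expiry=20+1=21). clock=20
Op 11: tick 6 -> clock=26. purged={c.com}
Op 12: insert c.com -> 10.0.0.3 (expiry=26+2=28). clock=26
Op 13: insert c.com -> 10.0.0.3 (expiry=26+2=28). clock=26
Op 14: tick 9 -> clock=35. purged={c.com}
Op 15: insert c.com -> 10.0.0.3 (expiry=35+1=36). clock=35
Op 16: insert b.com -> 10.0.0.3 (expiry=35+2=37). clock=35
Final cache (unexpired): {b.com,c.com} -> size=2

Answer: 2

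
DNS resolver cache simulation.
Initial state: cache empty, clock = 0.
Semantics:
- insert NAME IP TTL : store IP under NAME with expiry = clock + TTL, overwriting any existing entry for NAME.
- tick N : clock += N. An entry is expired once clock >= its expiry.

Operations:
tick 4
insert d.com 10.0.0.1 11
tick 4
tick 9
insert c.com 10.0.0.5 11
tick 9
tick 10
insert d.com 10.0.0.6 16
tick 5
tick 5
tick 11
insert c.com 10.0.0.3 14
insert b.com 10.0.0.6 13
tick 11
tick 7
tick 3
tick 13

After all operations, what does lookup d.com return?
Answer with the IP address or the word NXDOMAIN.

Op 1: tick 4 -> clock=4.
Op 2: insert d.com -> 10.0.0.1 (expiry=4+11=15). clock=4
Op 3: tick 4 -> clock=8.
Op 4: tick 9 -> clock=17. purged={d.com}
Op 5: insert c.com -> 10.0.0.5 (expiry=17+11=28). clock=17
Op 6: tick 9 -> clock=26.
Op 7: tick 10 -> clock=36. purged={c.com}
Op 8: insert d.com -> 10.0.0.6 (expiry=36+16=52). clock=36
Op 9: tick 5 -> clock=41.
Op 10: tick 5 -> clock=46.
Op 11: tick 11 -> clock=57. purged={d.com}
Op 12: insert c.com -> 10.0.0.3 (expiry=57+14=71). clock=57
Op 13: insert b.com -> 10.0.0.6 (expiry=57+13=70). clock=57
Op 14: tick 11 -> clock=68.
Op 15: tick 7 -> clock=75. purged={b.com,c.com}
Op 16: tick 3 -> clock=78.
Op 17: tick 13 -> clock=91.
lookup d.com: not in cache (expired or never inserted)

Answer: NXDOMAIN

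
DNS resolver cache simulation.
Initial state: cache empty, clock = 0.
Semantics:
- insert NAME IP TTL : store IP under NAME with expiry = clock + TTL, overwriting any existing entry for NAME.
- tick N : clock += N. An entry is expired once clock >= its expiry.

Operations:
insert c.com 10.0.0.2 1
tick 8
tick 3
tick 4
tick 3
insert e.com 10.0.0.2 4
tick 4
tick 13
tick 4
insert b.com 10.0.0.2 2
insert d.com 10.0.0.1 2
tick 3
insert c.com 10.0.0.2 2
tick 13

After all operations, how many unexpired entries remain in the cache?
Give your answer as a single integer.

Op 1: insert c.com -> 10.0.0.2 (expiry=0+1=1). clock=0
Op 2: tick 8 -> clock=8. purged={c.com}
Op 3: tick 3 -> clock=11.
Op 4: tick 4 -> clock=15.
Op 5: tick 3 -> clock=18.
Op 6: insert e.com -> 10.0.0.2 (expiry=18+4=22). clock=18
Op 7: tick 4 -> clock=22. purged={e.com}
Op 8: tick 13 -> clock=35.
Op 9: tick 4 -> clock=39.
Op 10: insert b.com -> 10.0.0.2 (expiry=39+2=41). clock=39
Op 11: insert d.com -> 10.0.0.1 (expiry=39+2=41). clock=39
Op 12: tick 3 -> clock=42. purged={b.com,d.com}
Op 13: insert c.com -> 10.0.0.2 (expiry=42+2=44). clock=42
Op 14: tick 13 -> clock=55. purged={c.com}
Final cache (unexpired): {} -> size=0

Answer: 0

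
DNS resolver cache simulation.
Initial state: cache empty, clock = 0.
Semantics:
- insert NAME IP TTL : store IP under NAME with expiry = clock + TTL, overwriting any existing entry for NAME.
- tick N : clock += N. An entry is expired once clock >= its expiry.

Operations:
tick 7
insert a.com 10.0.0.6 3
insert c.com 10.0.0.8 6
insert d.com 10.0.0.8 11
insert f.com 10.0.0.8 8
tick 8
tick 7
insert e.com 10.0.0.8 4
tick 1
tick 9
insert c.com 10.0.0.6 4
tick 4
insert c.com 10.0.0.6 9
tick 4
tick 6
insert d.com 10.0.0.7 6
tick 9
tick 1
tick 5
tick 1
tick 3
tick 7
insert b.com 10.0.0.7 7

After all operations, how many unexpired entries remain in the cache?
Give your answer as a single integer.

Answer: 1

Derivation:
Op 1: tick 7 -> clock=7.
Op 2: insert a.com -> 10.0.0.6 (expiry=7+3=10). clock=7
Op 3: insert c.com -> 10.0.0.8 (expiry=7+6=13). clock=7
Op 4: insert d.com -> 10.0.0.8 (expiry=7+11=18). clock=7
Op 5: insert f.com -> 10.0.0.8 (expiry=7+8=15). clock=7
Op 6: tick 8 -> clock=15. purged={a.com,c.com,f.com}
Op 7: tick 7 -> clock=22. purged={d.com}
Op 8: insert e.com -> 10.0.0.8 (expiry=22+4=26). clock=22
Op 9: tick 1 -> clock=23.
Op 10: tick 9 -> clock=32. purged={e.com}
Op 11: insert c.com -> 10.0.0.6 (expiry=32+4=36). clock=32
Op 12: tick 4 -> clock=36. purged={c.com}
Op 13: insert c.com -> 10.0.0.6 (expiry=36+9=45). clock=36
Op 14: tick 4 -> clock=40.
Op 15: tick 6 -> clock=46. purged={c.com}
Op 16: insert d.com -> 10.0.0.7 (expiry=46+6=52). clock=46
Op 17: tick 9 -> clock=55. purged={d.com}
Op 18: tick 1 -> clock=56.
Op 19: tick 5 -> clock=61.
Op 20: tick 1 -> clock=62.
Op 21: tick 3 -> clock=65.
Op 22: tick 7 -> clock=72.
Op 23: insert b.com -> 10.0.0.7 (expiry=72+7=79). clock=72
Final cache (unexpired): {b.com} -> size=1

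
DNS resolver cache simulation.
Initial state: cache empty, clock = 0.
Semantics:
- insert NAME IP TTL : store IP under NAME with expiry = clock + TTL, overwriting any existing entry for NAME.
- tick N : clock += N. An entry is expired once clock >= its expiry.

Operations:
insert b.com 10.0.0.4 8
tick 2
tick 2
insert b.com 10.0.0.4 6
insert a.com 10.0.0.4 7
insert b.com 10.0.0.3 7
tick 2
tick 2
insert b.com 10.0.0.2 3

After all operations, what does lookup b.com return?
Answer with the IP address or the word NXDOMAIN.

Answer: 10.0.0.2

Derivation:
Op 1: insert b.com -> 10.0.0.4 (expiry=0+8=8). clock=0
Op 2: tick 2 -> clock=2.
Op 3: tick 2 -> clock=4.
Op 4: insert b.com -> 10.0.0.4 (expiry=4+6=10). clock=4
Op 5: insert a.com -> 10.0.0.4 (expiry=4+7=11). clock=4
Op 6: insert b.com -> 10.0.0.3 (expiry=4+7=11). clock=4
Op 7: tick 2 -> clock=6.
Op 8: tick 2 -> clock=8.
Op 9: insert b.com -> 10.0.0.2 (expiry=8+3=11). clock=8
lookup b.com: present, ip=10.0.0.2 expiry=11 > clock=8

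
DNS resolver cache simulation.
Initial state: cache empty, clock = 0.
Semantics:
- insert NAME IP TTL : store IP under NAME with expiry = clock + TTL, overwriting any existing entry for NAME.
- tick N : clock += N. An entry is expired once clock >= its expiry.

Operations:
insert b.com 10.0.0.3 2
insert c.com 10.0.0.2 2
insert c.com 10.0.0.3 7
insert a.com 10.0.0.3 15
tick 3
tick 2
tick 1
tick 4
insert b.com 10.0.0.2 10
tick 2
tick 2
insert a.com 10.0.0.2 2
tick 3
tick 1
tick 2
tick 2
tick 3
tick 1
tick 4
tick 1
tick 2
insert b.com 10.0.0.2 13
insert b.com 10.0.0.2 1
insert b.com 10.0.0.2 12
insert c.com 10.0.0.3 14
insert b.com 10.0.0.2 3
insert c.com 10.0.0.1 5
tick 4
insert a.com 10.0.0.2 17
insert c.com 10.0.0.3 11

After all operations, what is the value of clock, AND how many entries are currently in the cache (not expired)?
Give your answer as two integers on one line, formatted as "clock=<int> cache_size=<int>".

Op 1: insert b.com -> 10.0.0.3 (expiry=0+2=2). clock=0
Op 2: insert c.com -> 10.0.0.2 (expiry=0+2=2). clock=0
Op 3: insert c.com -> 10.0.0.3 (expiry=0+7=7). clock=0
Op 4: insert a.com -> 10.0.0.3 (expiry=0+15=15). clock=0
Op 5: tick 3 -> clock=3. purged={b.com}
Op 6: tick 2 -> clock=5.
Op 7: tick 1 -> clock=6.
Op 8: tick 4 -> clock=10. purged={c.com}
Op 9: insert b.com -> 10.0.0.2 (expiry=10+10=20). clock=10
Op 10: tick 2 -> clock=12.
Op 11: tick 2 -> clock=14.
Op 12: insert a.com -> 10.0.0.2 (expiry=14+2=16). clock=14
Op 13: tick 3 -> clock=17. purged={a.com}
Op 14: tick 1 -> clock=18.
Op 15: tick 2 -> clock=20. purged={b.com}
Op 16: tick 2 -> clock=22.
Op 17: tick 3 -> clock=25.
Op 18: tick 1 -> clock=26.
Op 19: tick 4 -> clock=30.
Op 20: tick 1 -> clock=31.
Op 21: tick 2 -> clock=33.
Op 22: insert b.com -> 10.0.0.2 (expiry=33+13=46). clock=33
Op 23: insert b.com -> 10.0.0.2 (expiry=33+1=34). clock=33
Op 24: insert b.com -> 10.0.0.2 (expiry=33+12=45). clock=33
Op 25: insert c.com -> 10.0.0.3 (expiry=33+14=47). clock=33
Op 26: insert b.com -> 10.0.0.2 (expiry=33+3=36). clock=33
Op 27: insert c.com -> 10.0.0.1 (expiry=33+5=38). clock=33
Op 28: tick 4 -> clock=37. purged={b.com}
Op 29: insert a.com -> 10.0.0.2 (expiry=37+17=54). clock=37
Op 30: insert c.com -> 10.0.0.3 (expiry=37+11=48). clock=37
Final clock = 37
Final cache (unexpired): {a.com,c.com} -> size=2

Answer: clock=37 cache_size=2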